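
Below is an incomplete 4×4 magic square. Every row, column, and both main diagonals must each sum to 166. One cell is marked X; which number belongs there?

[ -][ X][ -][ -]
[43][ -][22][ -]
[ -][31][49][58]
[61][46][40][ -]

The remaining cell in row 3 is (3,1) = 166 − 138 = 28.
Row 4 must total 166; the given cells sum to 147, so (4,4) = 19.
Column 1 must total 166; the given cells sum to 132, so (1,1) = 34.
Column 3 needs 166; the known cells sum to 111, so (1,3) = 55.
Using main diagonal: 34 + 49 + 19 + ? → (2,2) = 166 − 102 = 64.
Anti-diagonal needs 166; the known cells sum to 114, so (1,4) = 52.
The remaining cell in row 1 is (1,2) = 166 − 141 = 25.

25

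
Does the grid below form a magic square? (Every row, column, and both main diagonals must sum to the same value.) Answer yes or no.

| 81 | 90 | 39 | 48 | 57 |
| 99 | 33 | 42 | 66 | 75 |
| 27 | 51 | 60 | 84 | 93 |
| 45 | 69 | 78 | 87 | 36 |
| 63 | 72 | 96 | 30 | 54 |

Yes

Row 1: 81 + 90 + 39 + 48 + 57 = 315.
Row 2: 99 + 33 + 42 + 66 + 75 = 315.
Row 3: 27 + 51 + 60 + 84 + 93 = 315.
Row 4: 45 + 69 + 78 + 87 + 36 = 315.
Row 5: 63 + 72 + 96 + 30 + 54 = 315.
Column 1: 81 + 99 + 27 + 45 + 63 = 315.
Column 2: 90 + 33 + 51 + 69 + 72 = 315.
Column 3: 39 + 42 + 60 + 78 + 96 = 315.
Column 4: 48 + 66 + 84 + 87 + 30 = 315.
Column 5: 57 + 75 + 93 + 36 + 54 = 315.
Main diagonal: 81 + 33 + 60 + 87 + 54 = 315.
Anti-diagonal: 57 + 66 + 60 + 69 + 63 = 315.
All lines sum to 315.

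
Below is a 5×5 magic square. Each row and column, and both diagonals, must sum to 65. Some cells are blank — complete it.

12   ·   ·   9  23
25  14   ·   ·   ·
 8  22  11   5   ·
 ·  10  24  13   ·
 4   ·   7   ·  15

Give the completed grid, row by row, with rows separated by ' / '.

12 1 20 9 23 / 25 14 3 17 6 / 8 22 11 5 19 / 16 10 24 13 2 / 4 18 7 21 15

The remaining cell in row 3 is (3,5) = 65 − 46 = 19.
Using column 1: 12 + 25 + 8 + 4 + ? → (4,1) = 65 − 49 = 16.
From anti-diagonal, 65 − (23 + 11 + 10 + 4) gives (2,4) = 17.
The remaining cell in row 4 is (4,5) = 65 − 63 = 2.
Column 4: 9 + 17 + 5 + 13 + ? = 65, so (5,4) = 21.
From column 5, 65 − (23 + 19 + 2 + 15) gives (2,5) = 6.
Row 2 needs 65; the known cells sum to 62, so (2,3) = 3.
Row 5 needs 65; the known cells sum to 47, so (5,2) = 18.
The remaining cell in column 2 is (1,2) = 65 − 64 = 1.
Column 3: 3 + 11 + 24 + 7 + ? = 65, so (1,3) = 20.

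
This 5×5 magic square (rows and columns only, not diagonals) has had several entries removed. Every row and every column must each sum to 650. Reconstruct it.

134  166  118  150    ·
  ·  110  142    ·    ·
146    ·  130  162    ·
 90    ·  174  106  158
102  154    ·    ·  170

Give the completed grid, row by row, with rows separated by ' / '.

134 166 118 150 82 / 178 110 142 94 126 / 146 98 130 162 114 / 90 122 174 106 158 / 102 154 86 138 170

Row 1 must total 650; the given cells sum to 568, so (1,5) = 82.
From row 4, 650 − (90 + 174 + 106 + 158) gives (4,2) = 122.
From column 1, 650 − (134 + 146 + 90 + 102) gives (2,1) = 178.
From column 2, 650 − (166 + 110 + 122 + 154) gives (3,2) = 98.
Column 3 must total 650; the given cells sum to 564, so (5,3) = 86.
Row 3 must total 650; the given cells sum to 536, so (3,5) = 114.
Row 5 needs 650; the known cells sum to 512, so (5,4) = 138.
From column 4, 650 − (150 + 162 + 106 + 138) gives (2,4) = 94.
Column 5 needs 650; the known cells sum to 524, so (2,5) = 126.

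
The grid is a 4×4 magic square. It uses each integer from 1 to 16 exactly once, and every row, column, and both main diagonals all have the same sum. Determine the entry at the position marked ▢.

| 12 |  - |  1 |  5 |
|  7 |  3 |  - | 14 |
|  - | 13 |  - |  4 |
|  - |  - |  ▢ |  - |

The entries are 1 through 16, which sum to 136, so each line sums to 136/4 = 34.
The remaining cell in row 1 is (1,2) = 34 − 18 = 16.
The remaining cell in row 2 is (2,3) = 34 − 24 = 10.
The remaining cell in column 2 is (4,2) = 34 − 32 = 2.
The remaining cell in column 4 is (4,4) = 34 − 23 = 11.
From main diagonal, 34 − (12 + 3 + 11) gives (3,3) = 8.
Using anti-diagonal: 5 + 10 + 13 + ? → (4,1) = 34 − 28 = 6.
Row 3 must total 34; the given cells sum to 25, so (3,1) = 9.
Row 4: 6 + 2 + 11 + ? = 34, so (4,3) = 15.

15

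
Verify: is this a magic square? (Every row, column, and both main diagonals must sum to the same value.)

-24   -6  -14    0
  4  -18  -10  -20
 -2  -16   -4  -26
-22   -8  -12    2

No — row 1 sums to -44 but column 3 sums to -40.

Row 1: -24 + (-6) + (-14) + 0 = -44.
Row 2: 4 + (-18) + (-10) + (-20) = -44.
Row 3: -2 + (-16) + (-4) + (-26) = -48.
Row 4: -22 + (-8) + (-12) + 2 = -40.
Column 1: -24 + 4 + (-2) + (-22) = -44.
Column 2: -6 + (-18) + (-16) + (-8) = -48.
Column 3: -14 + (-10) + (-4) + (-12) = -40.
Column 4: 0 + (-20) + (-26) + 2 = -44.
Main diagonal: -24 + (-18) + (-4) + 2 = -44.
Anti-diagonal: 0 + (-10) + (-16) + (-22) = -48.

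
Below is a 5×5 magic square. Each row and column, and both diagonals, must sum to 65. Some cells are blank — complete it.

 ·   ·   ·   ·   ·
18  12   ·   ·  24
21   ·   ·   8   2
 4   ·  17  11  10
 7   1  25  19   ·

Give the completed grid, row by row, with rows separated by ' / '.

15 9 3 22 16 / 18 12 6 5 24 / 21 20 14 8 2 / 4 23 17 11 10 / 7 1 25 19 13

Using row 4: 4 + 17 + 11 + 10 + ? → (4,2) = 65 − 42 = 23.
Row 5 needs 65; the known cells sum to 52, so (5,5) = 13.
Using column 1: 18 + 21 + 4 + 7 + ? → (1,1) = 65 − 50 = 15.
The remaining cell in column 5 is (1,5) = 65 − 49 = 16.
Main diagonal needs 65; the known cells sum to 51, so (3,3) = 14.
From anti-diagonal, 65 − (16 + 14 + 23 + 7) gives (2,4) = 5.
The remaining cell in row 2 is (2,3) = 65 − 59 = 6.
Using row 3: 21 + 14 + 8 + 2 + ? → (3,2) = 65 − 45 = 20.
Using column 2: 12 + 20 + 23 + 1 + ? → (1,2) = 65 − 56 = 9.
Column 3 must total 65; the given cells sum to 62, so (1,3) = 3.
Column 4 needs 65; the known cells sum to 43, so (1,4) = 22.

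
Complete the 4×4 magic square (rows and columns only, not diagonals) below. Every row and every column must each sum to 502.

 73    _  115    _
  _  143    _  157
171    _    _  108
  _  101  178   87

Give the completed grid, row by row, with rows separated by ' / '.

73 164 115 150 / 122 143 80 157 / 171 94 129 108 / 136 101 178 87

From row 4, 502 − (101 + 178 + 87) gives (4,1) = 136.
Column 1 needs 502; the known cells sum to 380, so (2,1) = 122.
From column 4, 502 − (157 + 108 + 87) gives (1,4) = 150.
The remaining cell in row 1 is (1,2) = 502 − 338 = 164.
Row 2 must total 502; the given cells sum to 422, so (2,3) = 80.
Column 2 needs 502; the known cells sum to 408, so (3,2) = 94.
The remaining cell in column 3 is (3,3) = 502 − 373 = 129.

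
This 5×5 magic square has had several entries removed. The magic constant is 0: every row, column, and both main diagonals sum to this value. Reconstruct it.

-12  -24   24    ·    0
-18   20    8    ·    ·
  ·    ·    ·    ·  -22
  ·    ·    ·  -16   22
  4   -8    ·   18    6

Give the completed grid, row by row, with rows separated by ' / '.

-12 -24 24 12 0 / -18 20 8 -4 -6 / 16 14 2 -10 -22 / 10 -2 -14 -16 22 / 4 -8 -20 18 6

Row 1: -12 + (-24) + 24 + 0 + ? = 0, so (1,4) = 12.
Using row 5: 4 + (-8) + 18 + 6 + ? → (5,3) = 0 − 20 = -20.
Column 5 must total 0; the given cells sum to 6, so (2,5) = -6.
Using main diagonal: -12 + 20 + (-16) + 6 + ? → (3,3) = 0 − (-2) = 2.
Row 2: -18 + 20 + 8 + (-6) + ? = 0, so (2,4) = -4.
Column 3: 24 + 8 + 2 + (-20) + ? = 0, so (4,3) = -14.
The remaining cell in column 4 is (3,4) = 0 − 10 = -10.
Anti-diagonal must total 0; the given cells sum to 2, so (4,2) = -2.
Row 4 must total 0; the given cells sum to -10, so (4,1) = 10.
Column 1: -12 + (-18) + 10 + 4 + ? = 0, so (3,1) = 16.
Column 2 must total 0; the given cells sum to -14, so (3,2) = 14.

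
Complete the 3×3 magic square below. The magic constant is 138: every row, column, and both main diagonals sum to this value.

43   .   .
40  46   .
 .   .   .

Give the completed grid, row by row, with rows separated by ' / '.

Using row 2: 40 + 46 + ? → (2,3) = 138 − 86 = 52.
Column 1: 43 + 40 + ? = 138, so (3,1) = 55.
From main diagonal, 138 − (43 + 46) gives (3,3) = 49.
Using anti-diagonal: 46 + 55 + ? → (1,3) = 138 − 101 = 37.
Row 1 needs 138; the known cells sum to 80, so (1,2) = 58.
From row 3, 138 − (55 + 49) gives (3,2) = 34.

43 58 37 / 40 46 52 / 55 34 49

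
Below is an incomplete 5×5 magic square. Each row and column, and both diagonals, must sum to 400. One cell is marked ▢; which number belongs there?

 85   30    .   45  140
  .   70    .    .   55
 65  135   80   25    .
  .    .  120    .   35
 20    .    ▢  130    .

The remaining cell in row 1 is (1,3) = 400 − 300 = 100.
Row 3 needs 400; the known cells sum to 305, so (3,5) = 95.
Column 5: 140 + 55 + 95 + 35 + ? = 400, so (5,5) = 75.
Main diagonal must total 400; the given cells sum to 310, so (4,4) = 90.
Column 4: 45 + 25 + 90 + 130 + ? = 400, so (2,4) = 110.
Anti-diagonal: 140 + 110 + 80 + 20 + ? = 400, so (4,2) = 50.
Row 4 must total 400; the given cells sum to 295, so (4,1) = 105.
The remaining cell in column 1 is (2,1) = 400 − 275 = 125.
From column 2, 400 − (30 + 70 + 135 + 50) gives (5,2) = 115.
Using row 2: 125 + 70 + 110 + 55 + ? → (2,3) = 400 − 360 = 40.
Row 5 needs 400; the known cells sum to 340, so (5,3) = 60.

60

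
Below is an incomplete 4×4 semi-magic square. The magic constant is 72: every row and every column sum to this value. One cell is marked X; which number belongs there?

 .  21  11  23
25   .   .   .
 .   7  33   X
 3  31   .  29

5

The remaining cell in row 1 is (1,1) = 72 − 55 = 17.
Row 4 must total 72; the given cells sum to 63, so (4,3) = 9.
Using column 1: 17 + 25 + 3 + ? → (3,1) = 72 − 45 = 27.
Column 2 needs 72; the known cells sum to 59, so (2,2) = 13.
Column 3 must total 72; the given cells sum to 53, so (2,3) = 19.
Row 2 needs 72; the known cells sum to 57, so (2,4) = 15.
Row 3: 27 + 7 + 33 + ? = 72, so (3,4) = 5.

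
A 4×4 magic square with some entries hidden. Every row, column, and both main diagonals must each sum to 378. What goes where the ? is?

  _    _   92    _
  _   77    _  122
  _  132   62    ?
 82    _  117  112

Using row 4: 82 + 117 + 112 + ? → (4,2) = 378 − 311 = 67.
The remaining cell in column 2 is (1,2) = 378 − 276 = 102.
Using column 3: 92 + 62 + 117 + ? → (2,3) = 378 − 271 = 107.
The remaining cell in main diagonal is (1,1) = 378 − 251 = 127.
Anti-diagonal needs 378; the known cells sum to 321, so (1,4) = 57.
From row 2, 378 − (77 + 107 + 122) gives (2,1) = 72.
The remaining cell in column 1 is (3,1) = 378 − 281 = 97.
From column 4, 378 − (57 + 122 + 112) gives (3,4) = 87.

87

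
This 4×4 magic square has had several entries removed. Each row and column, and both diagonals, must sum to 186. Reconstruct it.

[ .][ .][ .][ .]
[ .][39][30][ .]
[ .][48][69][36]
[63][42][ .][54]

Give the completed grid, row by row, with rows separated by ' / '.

24 57 60 45 / 66 39 30 51 / 33 48 69 36 / 63 42 27 54

Row 3: 48 + 69 + 36 + ? = 186, so (3,1) = 33.
The remaining cell in row 4 is (4,3) = 186 − 159 = 27.
The remaining cell in column 2 is (1,2) = 186 − 129 = 57.
The remaining cell in column 3 is (1,3) = 186 − 126 = 60.
From main diagonal, 186 − (39 + 69 + 54) gives (1,1) = 24.
The remaining cell in anti-diagonal is (1,4) = 186 − 141 = 45.
Column 1 needs 186; the known cells sum to 120, so (2,1) = 66.
Column 4: 45 + 36 + 54 + ? = 186, so (2,4) = 51.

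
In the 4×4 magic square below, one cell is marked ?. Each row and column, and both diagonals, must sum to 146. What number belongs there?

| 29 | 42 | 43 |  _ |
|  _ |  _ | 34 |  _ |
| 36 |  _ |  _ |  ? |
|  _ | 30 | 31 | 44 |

33

Row 1 must total 146; the given cells sum to 114, so (1,4) = 32.
Row 4 needs 146; the known cells sum to 105, so (4,1) = 41.
Column 1: 29 + 36 + 41 + ? = 146, so (2,1) = 40.
Column 3 must total 146; the given cells sum to 108, so (3,3) = 38.
Using main diagonal: 29 + 38 + 44 + ? → (2,2) = 146 − 111 = 35.
From anti-diagonal, 146 − (32 + 34 + 41) gives (3,2) = 39.
The remaining cell in row 2 is (2,4) = 146 − 109 = 37.
Using row 3: 36 + 39 + 38 + ? → (3,4) = 146 − 113 = 33.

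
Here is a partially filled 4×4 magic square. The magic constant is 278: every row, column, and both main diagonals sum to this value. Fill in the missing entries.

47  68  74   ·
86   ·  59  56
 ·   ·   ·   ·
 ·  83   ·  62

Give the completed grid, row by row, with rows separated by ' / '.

47 68 74 89 / 86 77 59 56 / 65 50 92 71 / 80 83 53 62

From row 1, 278 − (47 + 68 + 74) gives (1,4) = 89.
Row 2 needs 278; the known cells sum to 201, so (2,2) = 77.
From column 2, 278 − (68 + 77 + 83) gives (3,2) = 50.
Using column 4: 89 + 56 + 62 + ? → (3,4) = 278 − 207 = 71.
From main diagonal, 278 − (47 + 77 + 62) gives (3,3) = 92.
Anti-diagonal: 89 + 59 + 50 + ? = 278, so (4,1) = 80.
Row 3: 50 + 92 + 71 + ? = 278, so (3,1) = 65.
Row 4: 80 + 83 + 62 + ? = 278, so (4,3) = 53.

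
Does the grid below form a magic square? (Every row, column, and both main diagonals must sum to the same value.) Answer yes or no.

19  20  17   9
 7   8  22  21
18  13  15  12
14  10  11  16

Row 1: 19 + 20 + 17 + 9 = 65.
Row 2: 7 + 8 + 22 + 21 = 58.
Row 3: 18 + 13 + 15 + 12 = 58.
Row 4: 14 + 10 + 11 + 16 = 51.
Column 1: 19 + 7 + 18 + 14 = 58.
Column 2: 20 + 8 + 13 + 10 = 51.
Column 3: 17 + 22 + 15 + 11 = 65.
Column 4: 9 + 21 + 12 + 16 = 58.
Main diagonal: 19 + 8 + 15 + 16 = 58.
Anti-diagonal: 9 + 22 + 13 + 14 = 58.

No — column 3 sums to 65 but column 4 sums to 58.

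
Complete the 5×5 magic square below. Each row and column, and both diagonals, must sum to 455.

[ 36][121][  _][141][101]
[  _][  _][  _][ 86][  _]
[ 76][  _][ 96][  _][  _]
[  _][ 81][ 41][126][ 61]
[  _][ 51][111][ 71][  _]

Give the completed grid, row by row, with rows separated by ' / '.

Row 1 needs 455; the known cells sum to 399, so (1,3) = 56.
Row 4 needs 455; the known cells sum to 309, so (4,1) = 146.
Column 3 needs 455; the known cells sum to 304, so (2,3) = 151.
Column 4: 141 + 86 + 126 + 71 + ? = 455, so (3,4) = 31.
Anti-diagonal needs 455; the known cells sum to 364, so (5,1) = 91.
The remaining cell in row 5 is (5,5) = 455 − 324 = 131.
From column 1, 455 − (36 + 76 + 146 + 91) gives (2,1) = 106.
Main diagonal needs 455; the known cells sum to 389, so (2,2) = 66.
From row 2, 455 − (106 + 66 + 151 + 86) gives (2,5) = 46.
Using column 2: 121 + 66 + 81 + 51 + ? → (3,2) = 455 − 319 = 136.
Column 5 needs 455; the known cells sum to 339, so (3,5) = 116.

36 121 56 141 101 / 106 66 151 86 46 / 76 136 96 31 116 / 146 81 41 126 61 / 91 51 111 71 131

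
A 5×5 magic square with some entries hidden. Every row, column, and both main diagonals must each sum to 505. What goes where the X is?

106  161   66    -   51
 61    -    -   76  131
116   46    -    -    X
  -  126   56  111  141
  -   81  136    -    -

Row 1: 106 + 161 + 66 + 51 + ? = 505, so (1,4) = 121.
Row 4: 126 + 56 + 111 + 141 + ? = 505, so (4,1) = 71.
Column 1 needs 505; the known cells sum to 354, so (5,1) = 151.
The remaining cell in column 2 is (2,2) = 505 − 414 = 91.
Anti-diagonal needs 505; the known cells sum to 404, so (3,3) = 101.
The remaining cell in row 2 is (2,3) = 505 − 359 = 146.
From main diagonal, 505 − (106 + 91 + 101 + 111) gives (5,5) = 96.
Row 5 needs 505; the known cells sum to 464, so (5,4) = 41.
Using column 4: 121 + 76 + 111 + 41 + ? → (3,4) = 505 − 349 = 156.
Using column 5: 51 + 131 + 141 + 96 + ? → (3,5) = 505 − 419 = 86.

86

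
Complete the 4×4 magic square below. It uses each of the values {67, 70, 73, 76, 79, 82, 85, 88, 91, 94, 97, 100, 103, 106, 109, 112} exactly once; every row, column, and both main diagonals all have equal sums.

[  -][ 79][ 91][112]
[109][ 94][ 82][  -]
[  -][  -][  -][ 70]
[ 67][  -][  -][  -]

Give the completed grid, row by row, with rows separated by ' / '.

The 16 entries sum to 1432, so each line sums to 1432/4 = 358.
Row 1 must total 358; the given cells sum to 282, so (1,1) = 76.
Row 2: 109 + 94 + 82 + ? = 358, so (2,4) = 73.
From column 1, 358 − (76 + 109 + 67) gives (3,1) = 106.
Using column 4: 112 + 73 + 70 + ? → (4,4) = 358 − 255 = 103.
Using main diagonal: 76 + 94 + 103 + ? → (3,3) = 358 − 273 = 85.
Anti-diagonal must total 358; the given cells sum to 261, so (3,2) = 97.
Column 2: 79 + 94 + 97 + ? = 358, so (4,2) = 88.
Column 3: 91 + 82 + 85 + ? = 358, so (4,3) = 100.

76 79 91 112 / 109 94 82 73 / 106 97 85 70 / 67 88 100 103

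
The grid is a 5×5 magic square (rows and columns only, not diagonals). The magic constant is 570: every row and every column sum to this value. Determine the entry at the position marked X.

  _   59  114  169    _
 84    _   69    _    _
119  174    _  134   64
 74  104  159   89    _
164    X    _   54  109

94

Row 3 must total 570; the given cells sum to 491, so (3,3) = 79.
Row 4 needs 570; the known cells sum to 426, so (4,5) = 144.
Column 1 needs 570; the known cells sum to 441, so (1,1) = 129.
Column 3: 114 + 69 + 79 + 159 + ? = 570, so (5,3) = 149.
Column 4 needs 570; the known cells sum to 446, so (2,4) = 124.
Row 1: 129 + 59 + 114 + 169 + ? = 570, so (1,5) = 99.
Row 5 must total 570; the given cells sum to 476, so (5,2) = 94.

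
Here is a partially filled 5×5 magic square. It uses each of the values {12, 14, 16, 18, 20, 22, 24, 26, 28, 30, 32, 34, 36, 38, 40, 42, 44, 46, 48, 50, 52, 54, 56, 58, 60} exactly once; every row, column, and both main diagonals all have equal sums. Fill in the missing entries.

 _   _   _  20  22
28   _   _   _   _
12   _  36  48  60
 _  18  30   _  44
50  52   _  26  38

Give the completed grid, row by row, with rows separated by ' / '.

The 25 entries sum to 900, so each line sums to 900/5 = 180.
Row 3 must total 180; the given cells sum to 156, so (3,2) = 24.
Using row 5: 50 + 52 + 26 + 38 + ? → (5,3) = 180 − 166 = 14.
Column 5 needs 180; the known cells sum to 164, so (2,5) = 16.
From anti-diagonal, 180 − (22 + 36 + 18 + 50) gives (2,4) = 54.
Column 4: 20 + 54 + 48 + 26 + ? = 180, so (4,4) = 32.
From row 4, 180 − (18 + 30 + 32 + 44) gives (4,1) = 56.
Column 1: 28 + 12 + 56 + 50 + ? = 180, so (1,1) = 34.
From main diagonal, 180 − (34 + 36 + 32 + 38) gives (2,2) = 40.
The remaining cell in row 2 is (2,3) = 180 − 138 = 42.
Column 2 needs 180; the known cells sum to 134, so (1,2) = 46.
Column 3 needs 180; the known cells sum to 122, so (1,3) = 58.

34 46 58 20 22 / 28 40 42 54 16 / 12 24 36 48 60 / 56 18 30 32 44 / 50 52 14 26 38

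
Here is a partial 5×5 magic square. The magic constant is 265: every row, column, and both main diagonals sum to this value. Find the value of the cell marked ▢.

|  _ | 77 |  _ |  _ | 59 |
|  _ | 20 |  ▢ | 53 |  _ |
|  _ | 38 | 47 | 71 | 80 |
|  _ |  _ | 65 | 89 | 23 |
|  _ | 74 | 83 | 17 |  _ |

44

Row 3 needs 265; the known cells sum to 236, so (3,1) = 29.
Using column 2: 77 + 20 + 38 + 74 + ? → (4,2) = 265 − 209 = 56.
Column 4 must total 265; the given cells sum to 230, so (1,4) = 35.
Using anti-diagonal: 59 + 53 + 47 + 56 + ? → (5,1) = 265 − 215 = 50.
Row 4 must total 265; the given cells sum to 233, so (4,1) = 32.
The remaining cell in row 5 is (5,5) = 265 − 224 = 41.
From column 5, 265 − (59 + 80 + 23 + 41) gives (2,5) = 62.
Using main diagonal: 20 + 47 + 89 + 41 + ? → (1,1) = 265 − 197 = 68.
Row 1: 68 + 77 + 35 + 59 + ? = 265, so (1,3) = 26.
Using column 1: 68 + 29 + 32 + 50 + ? → (2,1) = 265 − 179 = 86.
Column 3: 26 + 47 + 65 + 83 + ? = 265, so (2,3) = 44.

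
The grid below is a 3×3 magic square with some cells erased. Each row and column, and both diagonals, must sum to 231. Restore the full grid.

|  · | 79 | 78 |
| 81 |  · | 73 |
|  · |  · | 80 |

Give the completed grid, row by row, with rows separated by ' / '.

74 79 78 / 81 77 73 / 76 75 80

Row 1 must total 231; the given cells sum to 157, so (1,1) = 74.
Row 2 must total 231; the given cells sum to 154, so (2,2) = 77.
The remaining cell in column 1 is (3,1) = 231 − 155 = 76.
Column 2 must total 231; the given cells sum to 156, so (3,2) = 75.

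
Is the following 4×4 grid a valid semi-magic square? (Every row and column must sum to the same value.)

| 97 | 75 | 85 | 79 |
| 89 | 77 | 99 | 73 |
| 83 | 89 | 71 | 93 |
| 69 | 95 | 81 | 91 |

No — column 4 sums to 336 but row 2 sums to 338.

Row 1: 97 + 75 + 85 + 79 = 336.
Row 2: 89 + 77 + 99 + 73 = 338.
Row 3: 83 + 89 + 71 + 93 = 336.
Row 4: 69 + 95 + 81 + 91 = 336.
Column 1: 97 + 89 + 83 + 69 = 338.
Column 2: 75 + 77 + 89 + 95 = 336.
Column 3: 85 + 99 + 71 + 81 = 336.
Column 4: 79 + 73 + 93 + 91 = 336.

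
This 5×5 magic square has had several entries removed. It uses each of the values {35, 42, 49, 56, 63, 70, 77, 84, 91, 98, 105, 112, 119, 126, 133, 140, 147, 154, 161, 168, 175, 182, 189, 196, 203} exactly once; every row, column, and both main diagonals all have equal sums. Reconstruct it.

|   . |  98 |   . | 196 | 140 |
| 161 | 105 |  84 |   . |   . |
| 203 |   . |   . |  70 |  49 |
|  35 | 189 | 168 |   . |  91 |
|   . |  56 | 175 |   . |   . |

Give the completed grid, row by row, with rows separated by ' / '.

The 25 entries sum to 2975, so each line sums to 2975/5 = 595.
The remaining cell in row 4 is (4,4) = 595 − 483 = 112.
Column 2: 98 + 105 + 189 + 56 + ? = 595, so (3,2) = 147.
Row 3 needs 595; the known cells sum to 469, so (3,3) = 126.
Using column 3: 84 + 126 + 168 + 175 + ? → (1,3) = 595 − 553 = 42.
Row 1: 98 + 42 + 196 + 140 + ? = 595, so (1,1) = 119.
Column 1 must total 595; the given cells sum to 518, so (5,1) = 77.
The remaining cell in main diagonal is (5,5) = 595 − 462 = 133.
Anti-diagonal needs 595; the known cells sum to 532, so (2,4) = 63.
Row 2: 161 + 105 + 84 + 63 + ? = 595, so (2,5) = 182.
Using row 5: 77 + 56 + 175 + 133 + ? → (5,4) = 595 − 441 = 154.

119 98 42 196 140 / 161 105 84 63 182 / 203 147 126 70 49 / 35 189 168 112 91 / 77 56 175 154 133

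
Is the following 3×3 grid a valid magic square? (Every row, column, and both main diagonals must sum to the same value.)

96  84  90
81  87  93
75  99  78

No — column 3 sums to 261 but row 1 sums to 270.

Row 1: 96 + 84 + 90 = 270.
Row 2: 81 + 87 + 93 = 261.
Row 3: 75 + 99 + 78 = 252.
Column 1: 96 + 81 + 75 = 252.
Column 2: 84 + 87 + 99 = 270.
Column 3: 90 + 93 + 78 = 261.
Main diagonal: 96 + 87 + 78 = 261.
Anti-diagonal: 90 + 87 + 75 = 252.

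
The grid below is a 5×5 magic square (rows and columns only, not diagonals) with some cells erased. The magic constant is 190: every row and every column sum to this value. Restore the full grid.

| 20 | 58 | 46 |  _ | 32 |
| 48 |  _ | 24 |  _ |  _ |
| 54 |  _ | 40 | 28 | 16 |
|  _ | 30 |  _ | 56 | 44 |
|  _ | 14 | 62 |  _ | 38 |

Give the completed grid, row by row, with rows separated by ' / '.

20 58 46 34 32 / 48 36 24 22 60 / 54 52 40 28 16 / 42 30 18 56 44 / 26 14 62 50 38

The remaining cell in row 1 is (1,4) = 190 − 156 = 34.
The remaining cell in row 3 is (3,2) = 190 − 138 = 52.
Column 2 must total 190; the given cells sum to 154, so (2,2) = 36.
Using column 3: 46 + 24 + 40 + 62 + ? → (4,3) = 190 − 172 = 18.
Column 5 needs 190; the known cells sum to 130, so (2,5) = 60.
Row 2: 48 + 36 + 24 + 60 + ? = 190, so (2,4) = 22.
From row 4, 190 − (30 + 18 + 56 + 44) gives (4,1) = 42.
From column 1, 190 − (20 + 48 + 54 + 42) gives (5,1) = 26.
Column 4 must total 190; the given cells sum to 140, so (5,4) = 50.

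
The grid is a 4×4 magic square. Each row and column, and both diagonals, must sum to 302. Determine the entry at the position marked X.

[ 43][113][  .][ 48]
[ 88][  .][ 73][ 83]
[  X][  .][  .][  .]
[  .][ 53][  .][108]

From row 1, 302 − (43 + 113 + 48) gives (1,3) = 98.
Row 2 must total 302; the given cells sum to 244, so (2,2) = 58.
From column 2, 302 − (113 + 58 + 53) gives (3,2) = 78.
Column 4: 48 + 83 + 108 + ? = 302, so (3,4) = 63.
From main diagonal, 302 − (43 + 58 + 108) gives (3,3) = 93.
Anti-diagonal needs 302; the known cells sum to 199, so (4,1) = 103.
The remaining cell in row 3 is (3,1) = 302 − 234 = 68.

68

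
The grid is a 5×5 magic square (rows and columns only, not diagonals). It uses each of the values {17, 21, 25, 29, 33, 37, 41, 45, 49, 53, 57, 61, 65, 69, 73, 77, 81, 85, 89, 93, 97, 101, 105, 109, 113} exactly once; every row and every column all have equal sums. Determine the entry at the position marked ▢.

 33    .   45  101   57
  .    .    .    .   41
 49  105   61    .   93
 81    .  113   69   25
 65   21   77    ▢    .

The 25 entries sum to 1625, so each line sums to 1625/5 = 325.
Row 1: 33 + 45 + 101 + 57 + ? = 325, so (1,2) = 89.
Row 3: 49 + 105 + 61 + 93 + ? = 325, so (3,4) = 17.
Row 4 must total 325; the given cells sum to 288, so (4,2) = 37.
Column 1: 33 + 49 + 81 + 65 + ? = 325, so (2,1) = 97.
From column 2, 325 − (89 + 105 + 37 + 21) gives (2,2) = 73.
Using column 3: 45 + 61 + 113 + 77 + ? → (2,3) = 325 − 296 = 29.
From column 5, 325 − (57 + 41 + 93 + 25) gives (5,5) = 109.
Row 2: 97 + 73 + 29 + 41 + ? = 325, so (2,4) = 85.
Row 5: 65 + 21 + 77 + 109 + ? = 325, so (5,4) = 53.

53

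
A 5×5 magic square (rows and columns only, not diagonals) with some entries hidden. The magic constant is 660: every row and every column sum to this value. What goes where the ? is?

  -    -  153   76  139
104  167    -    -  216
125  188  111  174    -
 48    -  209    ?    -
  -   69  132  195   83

97

The remaining cell in row 3 is (3,5) = 660 − 598 = 62.
The remaining cell in row 5 is (5,1) = 660 − 479 = 181.
Column 1 must total 660; the given cells sum to 458, so (1,1) = 202.
The remaining cell in column 3 is (2,3) = 660 − 605 = 55.
Using column 5: 139 + 216 + 62 + 83 + ? → (4,5) = 660 − 500 = 160.
From row 1, 660 − (202 + 153 + 76 + 139) gives (1,2) = 90.
The remaining cell in row 2 is (2,4) = 660 − 542 = 118.
Column 2 must total 660; the given cells sum to 514, so (4,2) = 146.
Column 4 needs 660; the known cells sum to 563, so (4,4) = 97.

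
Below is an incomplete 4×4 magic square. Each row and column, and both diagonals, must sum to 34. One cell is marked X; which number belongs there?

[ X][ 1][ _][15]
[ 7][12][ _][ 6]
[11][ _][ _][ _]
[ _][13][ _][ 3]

Row 2: 7 + 12 + 6 + ? = 34, so (2,3) = 9.
Column 2 must total 34; the given cells sum to 26, so (3,2) = 8.
The remaining cell in column 4 is (3,4) = 34 − 24 = 10.
Using anti-diagonal: 15 + 9 + 8 + ? → (4,1) = 34 − 32 = 2.
From row 3, 34 − (11 + 8 + 10) gives (3,3) = 5.
Using row 4: 2 + 13 + 3 + ? → (4,3) = 34 − 18 = 16.
Column 1: 7 + 11 + 2 + ? = 34, so (1,1) = 14.

14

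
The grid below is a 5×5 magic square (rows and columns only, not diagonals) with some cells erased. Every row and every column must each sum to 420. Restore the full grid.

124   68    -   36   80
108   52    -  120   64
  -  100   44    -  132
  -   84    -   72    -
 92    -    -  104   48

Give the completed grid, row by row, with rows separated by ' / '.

124 68 112 36 80 / 108 52 76 120 64 / 56 100 44 88 132 / 40 84 128 72 96 / 92 116 60 104 48

The remaining cell in row 1 is (1,3) = 420 − 308 = 112.
Row 2 needs 420; the known cells sum to 344, so (2,3) = 76.
Column 2 needs 420; the known cells sum to 304, so (5,2) = 116.
The remaining cell in column 4 is (3,4) = 420 − 332 = 88.
From column 5, 420 − (80 + 64 + 132 + 48) gives (4,5) = 96.
Row 3 must total 420; the given cells sum to 364, so (3,1) = 56.
Row 5 must total 420; the given cells sum to 360, so (5,3) = 60.
Using column 1: 124 + 108 + 56 + 92 + ? → (4,1) = 420 − 380 = 40.
Column 3 must total 420; the given cells sum to 292, so (4,3) = 128.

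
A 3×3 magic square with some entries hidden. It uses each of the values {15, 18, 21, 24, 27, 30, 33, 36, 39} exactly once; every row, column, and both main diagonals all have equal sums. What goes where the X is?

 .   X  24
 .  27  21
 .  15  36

The 9 entries sum to 243, so each line sums to 243/3 = 81.
Row 2 must total 81; the given cells sum to 48, so (2,1) = 33.
Using row 3: 15 + 36 + ? → (3,1) = 81 − 51 = 30.
Column 1 must total 81; the given cells sum to 63, so (1,1) = 18.
The remaining cell in column 2 is (1,2) = 81 − 42 = 39.

39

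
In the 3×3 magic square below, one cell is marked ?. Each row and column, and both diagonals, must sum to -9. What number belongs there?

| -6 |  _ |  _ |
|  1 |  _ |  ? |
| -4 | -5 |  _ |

-7

Row 3 needs -9; the known cells sum to -9, so (3,3) = 0.
Using main diagonal: -6 + 0 + ? → (2,2) = -9 − (-6) = -3.
The remaining cell in anti-diagonal is (1,3) = -9 − (-7) = -2.
Using row 1: -6 + (-2) + ? → (1,2) = -9 − (-8) = -1.
Row 2: 1 + (-3) + ? = -9, so (2,3) = -7.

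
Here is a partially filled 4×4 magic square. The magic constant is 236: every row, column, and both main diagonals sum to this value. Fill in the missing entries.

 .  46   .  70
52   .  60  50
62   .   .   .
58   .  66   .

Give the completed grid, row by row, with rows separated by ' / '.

64 46 56 70 / 52 74 60 50 / 62 48 54 72 / 58 68 66 44

Row 2 must total 236; the given cells sum to 162, so (2,2) = 74.
Column 1 needs 236; the known cells sum to 172, so (1,1) = 64.
From anti-diagonal, 236 − (70 + 60 + 58) gives (3,2) = 48.
Using row 1: 64 + 46 + 70 + ? → (1,3) = 236 − 180 = 56.
Using column 2: 46 + 74 + 48 + ? → (4,2) = 236 − 168 = 68.
Using column 3: 56 + 60 + 66 + ? → (3,3) = 236 − 182 = 54.
The remaining cell in main diagonal is (4,4) = 236 − 192 = 44.
Row 3 needs 236; the known cells sum to 164, so (3,4) = 72.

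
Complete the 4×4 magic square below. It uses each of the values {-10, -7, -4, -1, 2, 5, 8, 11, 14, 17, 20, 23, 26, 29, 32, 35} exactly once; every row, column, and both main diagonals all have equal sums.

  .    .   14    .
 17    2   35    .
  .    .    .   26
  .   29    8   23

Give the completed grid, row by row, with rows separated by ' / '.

The 16 entries sum to 200, so each line sums to 200/4 = 50.
Using row 2: 17 + 2 + 35 + ? → (2,4) = 50 − 54 = -4.
Row 4: 29 + 8 + 23 + ? = 50, so (4,1) = -10.
From column 3, 50 − (14 + 35 + 8) gives (3,3) = -7.
Column 4 must total 50; the given cells sum to 45, so (1,4) = 5.
Main diagonal needs 50; the known cells sum to 18, so (1,1) = 32.
Using anti-diagonal: 5 + 35 + (-10) + ? → (3,2) = 50 − 30 = 20.
The remaining cell in row 1 is (1,2) = 50 − 51 = -1.
Row 3 must total 50; the given cells sum to 39, so (3,1) = 11.

32 -1 14 5 / 17 2 35 -4 / 11 20 -7 26 / -10 29 8 23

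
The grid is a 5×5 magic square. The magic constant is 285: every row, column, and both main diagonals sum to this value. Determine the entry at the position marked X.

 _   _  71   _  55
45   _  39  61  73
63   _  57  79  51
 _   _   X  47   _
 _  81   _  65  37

75

The remaining cell in row 2 is (2,2) = 285 − 218 = 67.
Row 3 needs 285; the known cells sum to 250, so (3,2) = 35.
Column 4: 61 + 79 + 47 + 65 + ? = 285, so (1,4) = 33.
Column 5: 55 + 73 + 51 + 37 + ? = 285, so (4,5) = 69.
Main diagonal must total 285; the given cells sum to 208, so (1,1) = 77.
Row 1 needs 285; the known cells sum to 236, so (1,2) = 49.
Using column 2: 49 + 67 + 35 + 81 + ? → (4,2) = 285 − 232 = 53.
Anti-diagonal must total 285; the given cells sum to 226, so (5,1) = 59.
Using row 5: 59 + 81 + 65 + 37 + ? → (5,3) = 285 − 242 = 43.
Column 1: 77 + 45 + 63 + 59 + ? = 285, so (4,1) = 41.
Column 3: 71 + 39 + 57 + 43 + ? = 285, so (4,3) = 75.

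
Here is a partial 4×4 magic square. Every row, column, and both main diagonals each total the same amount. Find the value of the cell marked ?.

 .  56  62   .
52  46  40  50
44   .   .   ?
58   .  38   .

42

Row 2 is complete and sums to 188; that is the magic constant.
Column 1 needs 188; the known cells sum to 154, so (1,1) = 34.
Using column 3: 62 + 40 + 38 + ? → (3,3) = 188 − 140 = 48.
Main diagonal must total 188; the given cells sum to 128, so (4,4) = 60.
Using row 1: 34 + 56 + 62 + ? → (1,4) = 188 − 152 = 36.
Row 4 must total 188; the given cells sum to 156, so (4,2) = 32.
Column 2 must total 188; the given cells sum to 134, so (3,2) = 54.
Column 4: 36 + 50 + 60 + ? = 188, so (3,4) = 42.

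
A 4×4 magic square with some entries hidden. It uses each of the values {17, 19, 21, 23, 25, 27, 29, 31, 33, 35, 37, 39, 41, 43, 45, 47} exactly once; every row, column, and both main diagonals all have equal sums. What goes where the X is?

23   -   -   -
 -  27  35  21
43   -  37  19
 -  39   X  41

The 16 entries sum to 512, so each line sums to 512/4 = 128.
Row 2: 27 + 35 + 21 + ? = 128, so (2,1) = 45.
Row 3: 43 + 37 + 19 + ? = 128, so (3,2) = 29.
Column 1 must total 128; the given cells sum to 111, so (4,1) = 17.
Using column 2: 27 + 29 + 39 + ? → (1,2) = 128 − 95 = 33.
Column 4: 21 + 19 + 41 + ? = 128, so (1,4) = 47.
Row 1 must total 128; the given cells sum to 103, so (1,3) = 25.
Row 4: 17 + 39 + 41 + ? = 128, so (4,3) = 31.

31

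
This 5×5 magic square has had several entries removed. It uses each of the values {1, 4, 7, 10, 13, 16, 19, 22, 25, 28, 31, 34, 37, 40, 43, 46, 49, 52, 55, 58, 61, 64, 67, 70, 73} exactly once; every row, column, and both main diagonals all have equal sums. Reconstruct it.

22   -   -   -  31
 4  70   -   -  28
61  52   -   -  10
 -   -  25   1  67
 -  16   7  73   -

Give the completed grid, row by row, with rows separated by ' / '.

22 13 64 55 31 / 4 70 46 37 28 / 61 52 43 19 10 / 58 34 25 1 67 / 40 16 7 73 49

The 25 entries sum to 925, so each line sums to 925/5 = 185.
Column 5 needs 185; the known cells sum to 136, so (5,5) = 49.
Main diagonal needs 185; the known cells sum to 142, so (3,3) = 43.
Using row 3: 61 + 52 + 43 + 10 + ? → (3,4) = 185 − 166 = 19.
Row 5: 16 + 7 + 73 + 49 + ? = 185, so (5,1) = 40.
Using column 1: 22 + 4 + 61 + 40 + ? → (4,1) = 185 − 127 = 58.
From row 4, 185 − (58 + 25 + 1 + 67) gives (4,2) = 34.
Column 2: 70 + 52 + 34 + 16 + ? = 185, so (1,2) = 13.
Anti-diagonal: 31 + 43 + 34 + 40 + ? = 185, so (2,4) = 37.
Row 2: 4 + 70 + 37 + 28 + ? = 185, so (2,3) = 46.
The remaining cell in column 3 is (1,3) = 185 − 121 = 64.
Column 4 needs 185; the known cells sum to 130, so (1,4) = 55.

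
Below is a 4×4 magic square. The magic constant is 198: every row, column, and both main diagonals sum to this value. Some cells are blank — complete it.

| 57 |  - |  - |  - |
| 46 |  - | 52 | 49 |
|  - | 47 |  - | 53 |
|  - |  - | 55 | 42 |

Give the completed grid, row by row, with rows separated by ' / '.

Using row 2: 46 + 52 + 49 + ? → (2,2) = 198 − 147 = 51.
Column 4: 49 + 53 + 42 + ? = 198, so (1,4) = 54.
The remaining cell in main diagonal is (3,3) = 198 − 150 = 48.
Anti-diagonal needs 198; the known cells sum to 153, so (4,1) = 45.
Using row 3: 47 + 48 + 53 + ? → (3,1) = 198 − 148 = 50.
The remaining cell in row 4 is (4,2) = 198 − 142 = 56.
Column 2: 51 + 47 + 56 + ? = 198, so (1,2) = 44.
Column 3 needs 198; the known cells sum to 155, so (1,3) = 43.

57 44 43 54 / 46 51 52 49 / 50 47 48 53 / 45 56 55 42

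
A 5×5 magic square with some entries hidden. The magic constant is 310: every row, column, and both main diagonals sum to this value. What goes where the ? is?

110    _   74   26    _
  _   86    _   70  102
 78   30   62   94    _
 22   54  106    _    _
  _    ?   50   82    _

98

Using row 3: 78 + 30 + 62 + 94 + ? → (3,5) = 310 − 264 = 46.
Column 3: 74 + 62 + 106 + 50 + ? = 310, so (2,3) = 18.
The remaining cell in column 4 is (4,4) = 310 − 272 = 38.
Using main diagonal: 110 + 86 + 62 + 38 + ? → (5,5) = 310 − 296 = 14.
Using row 2: 86 + 18 + 70 + 102 + ? → (2,1) = 310 − 276 = 34.
The remaining cell in row 4 is (4,5) = 310 − 220 = 90.
Column 1: 110 + 34 + 78 + 22 + ? = 310, so (5,1) = 66.
From column 5, 310 − (102 + 46 + 90 + 14) gives (1,5) = 58.
Row 1 needs 310; the known cells sum to 268, so (1,2) = 42.
The remaining cell in row 5 is (5,2) = 310 − 212 = 98.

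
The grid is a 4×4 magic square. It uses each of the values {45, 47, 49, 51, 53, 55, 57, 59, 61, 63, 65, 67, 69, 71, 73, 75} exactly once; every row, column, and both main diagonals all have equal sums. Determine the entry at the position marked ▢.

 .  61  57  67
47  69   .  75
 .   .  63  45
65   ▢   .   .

51

The 16 entries sum to 960, so each line sums to 960/4 = 240.
From row 1, 240 − (61 + 57 + 67) gives (1,1) = 55.
From row 2, 240 − (47 + 69 + 75) gives (2,3) = 49.
Column 1 must total 240; the given cells sum to 167, so (3,1) = 73.
Column 3 must total 240; the given cells sum to 169, so (4,3) = 71.
From column 4, 240 − (67 + 75 + 45) gives (4,4) = 53.
Anti-diagonal must total 240; the given cells sum to 181, so (3,2) = 59.
Using row 4: 65 + 71 + 53 + ? → (4,2) = 240 − 189 = 51.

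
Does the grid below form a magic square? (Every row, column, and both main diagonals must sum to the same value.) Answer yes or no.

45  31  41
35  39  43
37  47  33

Yes

Row 1: 45 + 31 + 41 = 117.
Row 2: 35 + 39 + 43 = 117.
Row 3: 37 + 47 + 33 = 117.
Column 1: 45 + 35 + 37 = 117.
Column 2: 31 + 39 + 47 = 117.
Column 3: 41 + 43 + 33 = 117.
Main diagonal: 45 + 39 + 33 = 117.
Anti-diagonal: 41 + 39 + 37 = 117.
All lines sum to 117.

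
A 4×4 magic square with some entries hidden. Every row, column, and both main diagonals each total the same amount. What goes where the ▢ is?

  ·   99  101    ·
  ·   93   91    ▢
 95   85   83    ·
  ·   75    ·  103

Column 2 is complete and sums to 352; that is the magic constant.
From row 3, 352 − (95 + 85 + 83) gives (3,4) = 89.
From column 3, 352 − (101 + 91 + 83) gives (4,3) = 77.
From main diagonal, 352 − (93 + 83 + 103) gives (1,1) = 73.
Row 1: 73 + 99 + 101 + ? = 352, so (1,4) = 79.
Row 4 needs 352; the known cells sum to 255, so (4,1) = 97.
Using column 1: 73 + 95 + 97 + ? → (2,1) = 352 − 265 = 87.
Column 4 must total 352; the given cells sum to 271, so (2,4) = 81.

81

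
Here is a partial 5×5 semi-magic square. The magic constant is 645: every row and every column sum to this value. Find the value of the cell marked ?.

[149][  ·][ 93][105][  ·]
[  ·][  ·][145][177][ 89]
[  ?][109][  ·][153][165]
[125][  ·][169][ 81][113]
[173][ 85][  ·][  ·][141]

Row 4: 125 + 169 + 81 + 113 + ? = 645, so (4,2) = 157.
Using column 4: 105 + 177 + 153 + 81 + ? → (5,4) = 645 − 516 = 129.
Column 5 needs 645; the known cells sum to 508, so (1,5) = 137.
Row 1 must total 645; the given cells sum to 484, so (1,2) = 161.
Row 5 needs 645; the known cells sum to 528, so (5,3) = 117.
Column 2: 161 + 109 + 157 + 85 + ? = 645, so (2,2) = 133.
The remaining cell in column 3 is (3,3) = 645 − 524 = 121.
Using row 2: 133 + 145 + 177 + 89 + ? → (2,1) = 645 − 544 = 101.
Using row 3: 109 + 121 + 153 + 165 + ? → (3,1) = 645 − 548 = 97.

97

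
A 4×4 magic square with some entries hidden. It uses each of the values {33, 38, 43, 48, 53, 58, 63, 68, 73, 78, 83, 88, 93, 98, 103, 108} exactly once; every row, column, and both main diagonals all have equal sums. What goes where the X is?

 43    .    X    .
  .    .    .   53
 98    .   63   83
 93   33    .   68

The 16 entries sum to 1128, so each line sums to 1128/4 = 282.
Row 3 needs 282; the known cells sum to 244, so (3,2) = 38.
The remaining cell in row 4 is (4,3) = 282 − 194 = 88.
Column 1 needs 282; the known cells sum to 234, so (2,1) = 48.
Using column 4: 53 + 83 + 68 + ? → (1,4) = 282 − 204 = 78.
Main diagonal: 43 + 63 + 68 + ? = 282, so (2,2) = 108.
Anti-diagonal must total 282; the given cells sum to 209, so (2,3) = 73.
Column 2 must total 282; the given cells sum to 179, so (1,2) = 103.
Column 3 needs 282; the known cells sum to 224, so (1,3) = 58.

58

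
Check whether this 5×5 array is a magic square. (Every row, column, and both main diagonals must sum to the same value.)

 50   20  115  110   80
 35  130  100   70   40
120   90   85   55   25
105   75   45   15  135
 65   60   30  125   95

Yes

Row 1: 50 + 20 + 115 + 110 + 80 = 375.
Row 2: 35 + 130 + 100 + 70 + 40 = 375.
Row 3: 120 + 90 + 85 + 55 + 25 = 375.
Row 4: 105 + 75 + 45 + 15 + 135 = 375.
Row 5: 65 + 60 + 30 + 125 + 95 = 375.
Column 1: 50 + 35 + 120 + 105 + 65 = 375.
Column 2: 20 + 130 + 90 + 75 + 60 = 375.
Column 3: 115 + 100 + 85 + 45 + 30 = 375.
Column 4: 110 + 70 + 55 + 15 + 125 = 375.
Column 5: 80 + 40 + 25 + 135 + 95 = 375.
Main diagonal: 50 + 130 + 85 + 15 + 95 = 375.
Anti-diagonal: 80 + 70 + 85 + 75 + 65 = 375.
All lines sum to 375.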